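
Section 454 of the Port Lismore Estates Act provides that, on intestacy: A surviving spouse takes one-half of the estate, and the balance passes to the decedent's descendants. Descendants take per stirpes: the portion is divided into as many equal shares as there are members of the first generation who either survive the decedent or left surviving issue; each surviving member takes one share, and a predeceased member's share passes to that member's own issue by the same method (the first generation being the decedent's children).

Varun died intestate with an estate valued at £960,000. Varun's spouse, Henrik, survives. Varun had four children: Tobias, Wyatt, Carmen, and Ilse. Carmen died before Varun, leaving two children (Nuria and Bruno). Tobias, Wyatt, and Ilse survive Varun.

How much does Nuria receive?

Nuria receives £60,000.

Henrik takes one-half of £960,000 = £480,000. The remaining £480,000 passes to the descendants.
The descendants' portion (£480,000) is divided into 4 shares of £120,000: Tobias, Wyatt, and Ilse each take £120,000; Carmen's £120,000 share passes to Carmen's issue.
Carmen's share (£120,000) is divided into 2 shares of £60,000: Nuria and Bruno each take £60,000.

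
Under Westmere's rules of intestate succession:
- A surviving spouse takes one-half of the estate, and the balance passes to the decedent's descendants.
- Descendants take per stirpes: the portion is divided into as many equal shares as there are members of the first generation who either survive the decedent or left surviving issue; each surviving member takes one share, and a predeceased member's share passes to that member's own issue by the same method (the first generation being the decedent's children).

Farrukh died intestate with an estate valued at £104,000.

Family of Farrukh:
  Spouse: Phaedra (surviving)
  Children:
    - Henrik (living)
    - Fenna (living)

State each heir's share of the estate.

Phaedra takes one-half of £104,000 = £52,000. The remaining £52,000 passes to the descendants.
The descendants' portion (£52,000) is divided into 2 shares of £26,000: Henrik and Fenna each take £26,000.

Phaedra: £52,000; Henrik: £26,000; Fenna: £26,000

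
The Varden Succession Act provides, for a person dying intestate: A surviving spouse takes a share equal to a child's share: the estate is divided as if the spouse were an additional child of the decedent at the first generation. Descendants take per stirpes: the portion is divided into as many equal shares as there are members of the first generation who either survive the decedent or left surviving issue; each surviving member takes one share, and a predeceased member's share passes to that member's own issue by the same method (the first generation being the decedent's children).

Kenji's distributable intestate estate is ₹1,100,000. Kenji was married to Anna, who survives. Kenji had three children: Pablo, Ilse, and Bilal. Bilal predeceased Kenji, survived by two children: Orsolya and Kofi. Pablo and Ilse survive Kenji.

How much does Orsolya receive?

The spouse counts as an additional share at the children's level, so there are 4 primary shares of ₹275,000. Anna takes one such share (₹275,000).
The children's combined portion (₹825,000) is divided into 3 shares of ₹275,000: Pablo and Ilse each take ₹275,000; Bilal's ₹275,000 share passes to Bilal's issue.
Bilal's share (₹275,000) is divided into 2 shares of ₹137,500: Orsolya and Kofi each take ₹137,500.

Orsolya receives ₹137,500.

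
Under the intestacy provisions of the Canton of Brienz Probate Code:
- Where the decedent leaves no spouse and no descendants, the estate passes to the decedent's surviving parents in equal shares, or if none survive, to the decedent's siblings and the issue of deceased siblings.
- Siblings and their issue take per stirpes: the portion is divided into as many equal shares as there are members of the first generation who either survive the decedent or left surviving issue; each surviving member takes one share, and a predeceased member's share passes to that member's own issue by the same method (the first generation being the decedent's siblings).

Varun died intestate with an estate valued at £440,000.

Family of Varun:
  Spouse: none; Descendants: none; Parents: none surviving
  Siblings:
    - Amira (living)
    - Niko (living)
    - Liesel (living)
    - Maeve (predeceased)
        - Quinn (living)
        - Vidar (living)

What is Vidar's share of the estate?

The entire £440,000 passes to the siblings and their issue.
That amount (£440,000) is divided into 4 shares of £110,000: Amira, Niko, and Liesel each take £110,000; Maeve's £110,000 share passes to Maeve's issue.
Maeve's share (£110,000) is divided into 2 shares of £55,000: Quinn and Vidar each take £55,000.

Vidar receives £55,000.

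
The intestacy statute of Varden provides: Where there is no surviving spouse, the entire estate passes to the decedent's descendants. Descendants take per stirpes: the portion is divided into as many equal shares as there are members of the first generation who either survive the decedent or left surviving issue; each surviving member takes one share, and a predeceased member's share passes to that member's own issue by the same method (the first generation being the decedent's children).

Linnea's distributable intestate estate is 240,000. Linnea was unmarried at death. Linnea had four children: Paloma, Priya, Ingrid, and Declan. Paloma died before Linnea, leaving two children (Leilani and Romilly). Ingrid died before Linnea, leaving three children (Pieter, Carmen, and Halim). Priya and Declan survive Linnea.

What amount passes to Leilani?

The entire 240,000 passes to the descendants.
That amount (240,000) is divided into 4 shares of 60,000: Priya and Declan each take 60,000; Paloma's 60,000 share passes to Paloma's issue; Ingrid's 60,000 share passes to Ingrid's issue.
Paloma's share (60,000) is divided into 2 shares of 30,000: Leilani and Romilly each take 30,000.
Ingrid's share (60,000) is divided into 3 shares of 20,000: Pieter, Carmen, and Halim each take 20,000.

Leilani receives 30,000.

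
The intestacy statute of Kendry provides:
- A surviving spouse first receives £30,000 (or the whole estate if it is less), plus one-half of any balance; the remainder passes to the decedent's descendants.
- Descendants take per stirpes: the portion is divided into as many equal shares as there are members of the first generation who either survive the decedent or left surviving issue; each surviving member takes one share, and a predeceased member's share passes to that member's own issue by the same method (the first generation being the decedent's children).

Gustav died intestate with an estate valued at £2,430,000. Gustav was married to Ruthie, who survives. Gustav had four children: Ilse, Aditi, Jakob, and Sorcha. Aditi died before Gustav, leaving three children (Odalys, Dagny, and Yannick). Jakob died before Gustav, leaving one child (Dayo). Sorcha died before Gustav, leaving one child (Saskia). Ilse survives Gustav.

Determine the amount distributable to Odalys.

Ruthie first takes £30,000, leaving a balance of £2,400,000. Ruthie then takes one-half of the balance (£1,200,000), for a total of £1,230,000. The remaining £1,200,000 passes to the descendants.
The descendants' portion (£1,200,000) is divided into 4 shares of £300,000: Ilse takes £300,000; Aditi's £300,000 share passes to Aditi's issue; Jakob's £300,000 share passes to Jakob's issue; Sorcha's £300,000 share passes to Sorcha's issue.
Aditi's share (£300,000) is divided into 3 shares of £100,000: Odalys, Dagny, and Yannick each take £100,000.
Jakob's share (£300,000) passes entirely to Dayo.
Sorcha's share (£300,000) passes entirely to Saskia.

Odalys receives £100,000.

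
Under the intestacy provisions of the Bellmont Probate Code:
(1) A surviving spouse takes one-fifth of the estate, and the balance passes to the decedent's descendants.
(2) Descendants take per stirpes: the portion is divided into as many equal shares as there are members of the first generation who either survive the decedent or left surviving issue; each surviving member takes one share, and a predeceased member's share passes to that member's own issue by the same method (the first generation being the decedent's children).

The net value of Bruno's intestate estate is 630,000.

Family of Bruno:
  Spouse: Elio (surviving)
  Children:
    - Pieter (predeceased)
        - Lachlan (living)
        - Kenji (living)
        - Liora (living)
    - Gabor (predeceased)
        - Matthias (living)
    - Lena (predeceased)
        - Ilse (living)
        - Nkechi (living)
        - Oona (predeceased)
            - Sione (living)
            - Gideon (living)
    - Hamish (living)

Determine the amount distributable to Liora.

Liora receives 42,000.

Elio takes one-fifth of 630,000 = 126,000. The remaining 504,000 passes to the descendants.
The descendants' portion (504,000) is divided into 4 shares of 126,000: Hamish takes 126,000; Pieter's 126,000 share passes to Pieter's issue; Gabor's 126,000 share passes to Gabor's issue; Lena's 126,000 share passes to Lena's issue.
Pieter's share (126,000) is divided into 3 shares of 42,000: Lachlan, Kenji, and Liora each take 42,000.
Gabor's share (126,000) passes entirely to Matthias.
Lena's share (126,000) is divided into 3 shares of 42,000: Ilse and Nkechi each take 42,000; Oona's 42,000 share passes to Oona's issue.
Oona's share (42,000) is divided into 2 shares of 21,000: Sione and Gideon each take 21,000.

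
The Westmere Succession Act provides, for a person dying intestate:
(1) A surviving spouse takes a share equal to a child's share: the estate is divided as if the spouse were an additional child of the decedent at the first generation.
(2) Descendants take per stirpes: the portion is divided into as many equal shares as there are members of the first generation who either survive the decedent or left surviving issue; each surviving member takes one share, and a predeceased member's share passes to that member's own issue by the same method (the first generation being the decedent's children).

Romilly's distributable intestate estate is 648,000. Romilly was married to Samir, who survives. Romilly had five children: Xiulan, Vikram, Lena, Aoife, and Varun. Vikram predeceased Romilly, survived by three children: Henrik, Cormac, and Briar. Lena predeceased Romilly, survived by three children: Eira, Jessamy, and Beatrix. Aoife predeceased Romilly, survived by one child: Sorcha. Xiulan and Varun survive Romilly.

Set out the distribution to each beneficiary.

The spouse counts as an additional share at the children's level, so there are 6 primary shares of 108,000. Samir takes one such share (108,000).
The children's combined portion (540,000) is divided into 5 shares of 108,000: Xiulan and Varun each take 108,000; Vikram's 108,000 share passes to Vikram's issue; Lena's 108,000 share passes to Lena's issue; Aoife's 108,000 share passes to Aoife's issue.
Vikram's share (108,000) is divided into 3 shares of 36,000: Henrik, Cormac, and Briar each take 36,000.
Lena's share (108,000) is divided into 3 shares of 36,000: Eira, Jessamy, and Beatrix each take 36,000.
Aoife's share (108,000) passes entirely to Sorcha.

Samir: 108,000; Xiulan: 108,000; Henrik: 36,000; Cormac: 36,000; Briar: 36,000; Eira: 36,000; Jessamy: 36,000; Beatrix: 36,000; Sorcha: 108,000; Varun: 108,000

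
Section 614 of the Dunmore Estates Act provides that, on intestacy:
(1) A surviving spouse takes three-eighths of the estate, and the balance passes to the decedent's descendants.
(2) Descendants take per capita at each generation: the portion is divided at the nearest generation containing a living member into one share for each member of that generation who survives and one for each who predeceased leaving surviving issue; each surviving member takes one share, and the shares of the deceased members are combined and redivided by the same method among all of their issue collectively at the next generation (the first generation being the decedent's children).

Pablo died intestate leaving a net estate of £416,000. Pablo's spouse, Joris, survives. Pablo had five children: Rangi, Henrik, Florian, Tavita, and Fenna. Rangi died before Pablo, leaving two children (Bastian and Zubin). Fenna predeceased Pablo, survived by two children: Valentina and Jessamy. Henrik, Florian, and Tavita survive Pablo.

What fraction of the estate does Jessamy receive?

Jessamy receives 1/16 of the estate.

Joris takes three-eighths of £416,000 = £156,000. The remaining £260,000 passes to the descendants.
The descendants' portion (£260,000) is divided at the children's generation into 5 shares of £52,000. Henrik, Florian, and Tavita each take £52,000. The 2 shares of the deceased (Rangi and Fenna) are combined into a pool of £104,000.
That pool (£104,000) is divided at the grandchildren's generation equally among Bastian, Zubin, Valentina, and Jessamy: £26,000 each.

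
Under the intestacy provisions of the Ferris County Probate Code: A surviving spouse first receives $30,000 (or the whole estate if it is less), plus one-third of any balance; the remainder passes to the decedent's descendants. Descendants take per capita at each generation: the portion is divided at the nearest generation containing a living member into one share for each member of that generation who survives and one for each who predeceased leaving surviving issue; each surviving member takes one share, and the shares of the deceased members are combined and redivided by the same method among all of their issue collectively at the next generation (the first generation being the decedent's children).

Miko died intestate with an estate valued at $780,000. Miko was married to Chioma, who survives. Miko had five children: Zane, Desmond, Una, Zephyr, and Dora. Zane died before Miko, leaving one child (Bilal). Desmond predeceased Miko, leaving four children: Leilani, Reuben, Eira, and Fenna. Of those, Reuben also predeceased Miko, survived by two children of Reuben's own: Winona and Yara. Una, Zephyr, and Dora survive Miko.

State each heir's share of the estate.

Chioma first takes $30,000, leaving a balance of $750,000. Chioma then takes one-third of the balance ($250,000), for a total of $280,000. The remaining $500,000 passes to the descendants.
The descendants' portion ($500,000) is divided at the children's generation into 5 shares of $100,000. Una, Zephyr, and Dora each take $100,000. The 2 shares of the deceased (Zane and Desmond) are combined into a pool of $200,000.
That pool ($200,000) is divided at the grandchildren's generation into 5 shares of $40,000. Bilal, Leilani, Eira, and Fenna each take $40,000. The remaining share for the deceased Reuben ($40,000) is carried to the next generation.
That pool ($40,000) is divided at the great-grandchildren's generation equally among Winona and Yara: $20,000 each.

Chioma: $280,000; Bilal: $40,000; Leilani: $40,000; Winona: $20,000; Yara: $20,000; Eira: $40,000; Fenna: $40,000; Una: $100,000; Zephyr: $100,000; Dora: $100,000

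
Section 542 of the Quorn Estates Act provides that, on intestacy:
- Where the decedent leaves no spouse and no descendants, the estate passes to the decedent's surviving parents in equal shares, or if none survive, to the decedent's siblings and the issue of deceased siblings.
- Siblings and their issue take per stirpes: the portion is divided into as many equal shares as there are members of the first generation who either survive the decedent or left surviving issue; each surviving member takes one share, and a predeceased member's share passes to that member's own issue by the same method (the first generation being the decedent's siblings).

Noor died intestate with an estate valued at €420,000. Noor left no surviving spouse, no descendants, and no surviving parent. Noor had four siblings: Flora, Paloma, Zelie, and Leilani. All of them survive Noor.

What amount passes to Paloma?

The entire €420,000 passes to the siblings and their issue.
That amount (€420,000) is divided into 4 shares of €105,000: Flora, Paloma, Zelie, and Leilani each take €105,000.

Paloma receives €105,000.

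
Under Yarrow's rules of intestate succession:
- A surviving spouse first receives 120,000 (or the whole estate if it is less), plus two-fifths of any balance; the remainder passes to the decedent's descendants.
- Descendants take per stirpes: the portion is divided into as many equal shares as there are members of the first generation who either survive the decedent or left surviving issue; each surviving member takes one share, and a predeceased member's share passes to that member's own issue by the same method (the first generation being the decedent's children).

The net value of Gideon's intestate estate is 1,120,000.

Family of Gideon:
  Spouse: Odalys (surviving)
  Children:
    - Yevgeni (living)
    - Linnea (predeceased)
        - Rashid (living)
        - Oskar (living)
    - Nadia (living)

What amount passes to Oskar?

Oskar receives 100,000.

Odalys first takes 120,000, leaving a balance of 1,000,000. Odalys then takes two-fifths of the balance (400,000), for a total of 520,000. The remaining 600,000 passes to the descendants.
The descendants' portion (600,000) is divided into 3 shares of 200,000: Yevgeni and Nadia each take 200,000; Linnea's 200,000 share passes to Linnea's issue.
Linnea's share (200,000) is divided into 2 shares of 100,000: Rashid and Oskar each take 100,000.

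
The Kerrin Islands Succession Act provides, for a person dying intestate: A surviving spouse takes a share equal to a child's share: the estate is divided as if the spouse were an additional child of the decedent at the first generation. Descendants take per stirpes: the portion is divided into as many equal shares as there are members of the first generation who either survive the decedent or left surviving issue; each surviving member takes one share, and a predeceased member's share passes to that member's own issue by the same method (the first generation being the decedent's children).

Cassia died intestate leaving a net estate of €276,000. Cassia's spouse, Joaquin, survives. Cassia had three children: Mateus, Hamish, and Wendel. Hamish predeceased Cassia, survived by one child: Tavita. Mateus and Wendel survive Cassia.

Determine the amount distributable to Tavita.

The spouse counts as an additional share at the children's level, so there are 4 primary shares of €69,000. Joaquin takes one such share (€69,000).
The children's combined portion (€207,000) is divided into 3 shares of €69,000: Mateus and Wendel each take €69,000; Hamish's €69,000 share passes to Hamish's issue.
Hamish's share (€69,000) passes entirely to Tavita.

Tavita receives €69,000.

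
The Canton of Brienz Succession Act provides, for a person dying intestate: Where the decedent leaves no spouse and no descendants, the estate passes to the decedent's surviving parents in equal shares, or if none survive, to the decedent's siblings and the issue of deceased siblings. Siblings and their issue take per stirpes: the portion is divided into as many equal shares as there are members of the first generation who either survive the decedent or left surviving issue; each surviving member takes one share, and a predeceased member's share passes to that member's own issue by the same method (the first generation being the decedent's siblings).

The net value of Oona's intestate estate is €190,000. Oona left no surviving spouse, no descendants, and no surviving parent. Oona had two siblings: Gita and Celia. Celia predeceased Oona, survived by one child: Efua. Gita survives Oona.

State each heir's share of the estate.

Gita: €95,000; Efua: €95,000

The entire €190,000 passes to the siblings and their issue.
That amount (€190,000) is divided into 2 shares of €95,000: Gita takes €95,000; Celia's €95,000 share passes to Celia's issue.
Celia's share (€95,000) passes entirely to Efua.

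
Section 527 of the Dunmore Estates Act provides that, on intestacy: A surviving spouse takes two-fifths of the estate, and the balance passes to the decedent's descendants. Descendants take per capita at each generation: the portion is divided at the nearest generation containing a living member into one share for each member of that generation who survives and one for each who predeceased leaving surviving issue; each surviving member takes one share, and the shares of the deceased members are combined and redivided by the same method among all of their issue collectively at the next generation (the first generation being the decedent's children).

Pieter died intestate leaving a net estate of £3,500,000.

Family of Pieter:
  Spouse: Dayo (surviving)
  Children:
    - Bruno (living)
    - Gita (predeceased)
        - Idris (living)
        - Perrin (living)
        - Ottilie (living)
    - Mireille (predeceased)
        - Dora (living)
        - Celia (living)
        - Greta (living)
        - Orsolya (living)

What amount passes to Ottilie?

Ottilie receives £200,000.

Dayo takes two-fifths of £3,500,000 = £1,400,000. The remaining £2,100,000 passes to the descendants.
The descendants' portion (£2,100,000) is divided at the children's generation into 3 shares of £700,000. Bruno takes £700,000. The 2 shares of the deceased (Gita and Mireille) are combined into a pool of £1,400,000.
That pool (£1,400,000) is divided at the grandchildren's generation equally among Idris, Perrin, Ottilie, Dora, Celia, Greta, and Orsolya: £200,000 each.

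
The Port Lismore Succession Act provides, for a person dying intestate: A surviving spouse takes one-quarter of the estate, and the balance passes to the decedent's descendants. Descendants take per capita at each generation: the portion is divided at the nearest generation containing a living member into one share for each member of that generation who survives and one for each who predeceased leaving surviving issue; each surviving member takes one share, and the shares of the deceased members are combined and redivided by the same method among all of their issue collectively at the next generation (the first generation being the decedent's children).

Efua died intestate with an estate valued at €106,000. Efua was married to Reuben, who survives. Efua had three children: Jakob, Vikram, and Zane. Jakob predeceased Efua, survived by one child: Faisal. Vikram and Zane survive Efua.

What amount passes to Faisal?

Reuben takes one-quarter of €106,000 = €26,500. The remaining €79,500 passes to the descendants.
The descendants' portion (€79,500) is divided at the children's generation into 3 shares of €26,500. Vikram and Zane each take €26,500. The remaining share for the deceased Jakob (€26,500) is carried to the next generation.
That pool (€26,500) passes entirely to Faisal, the sole taker at the grandchildren's generation.

Faisal receives €26,500.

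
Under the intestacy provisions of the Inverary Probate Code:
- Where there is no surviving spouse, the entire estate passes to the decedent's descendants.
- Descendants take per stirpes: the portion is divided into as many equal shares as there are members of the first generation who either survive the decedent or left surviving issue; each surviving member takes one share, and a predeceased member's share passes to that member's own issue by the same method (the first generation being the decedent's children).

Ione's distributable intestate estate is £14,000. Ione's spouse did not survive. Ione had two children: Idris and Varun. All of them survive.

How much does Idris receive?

The entire £14,000 passes to the descendants.
That amount (£14,000) is divided into 2 shares of £7,000: Idris and Varun each take £7,000.

Idris receives £7,000.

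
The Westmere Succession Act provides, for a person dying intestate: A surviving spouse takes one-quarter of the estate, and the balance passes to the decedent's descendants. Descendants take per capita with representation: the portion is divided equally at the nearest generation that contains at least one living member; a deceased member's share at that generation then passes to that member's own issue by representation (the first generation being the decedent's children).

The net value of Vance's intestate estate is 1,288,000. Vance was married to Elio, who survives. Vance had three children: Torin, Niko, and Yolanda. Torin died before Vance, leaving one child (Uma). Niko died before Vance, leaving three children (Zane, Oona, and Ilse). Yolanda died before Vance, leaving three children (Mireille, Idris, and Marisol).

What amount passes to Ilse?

Elio takes one-quarter of 1,288,000 = 322,000. The remaining 966,000 passes to the descendants.
No child survives, so the initial division is made at the grandchildren's generation.
The descendants' portion (966,000) is divided into 7 shares of 138,000: Uma, Zane, Oona, Ilse, Mireille, Idris, and Marisol each take 138,000.

Ilse receives 138,000.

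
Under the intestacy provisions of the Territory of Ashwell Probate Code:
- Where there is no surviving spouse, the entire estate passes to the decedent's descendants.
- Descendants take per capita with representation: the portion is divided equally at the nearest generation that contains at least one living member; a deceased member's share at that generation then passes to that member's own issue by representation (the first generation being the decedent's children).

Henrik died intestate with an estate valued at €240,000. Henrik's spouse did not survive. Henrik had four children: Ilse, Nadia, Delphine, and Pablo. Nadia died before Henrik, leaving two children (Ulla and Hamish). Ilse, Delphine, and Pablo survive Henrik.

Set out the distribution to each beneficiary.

The entire €240,000 passes to the descendants.
That amount (€240,000) is divided into 4 shares of €60,000: Ilse, Delphine, and Pablo each take €60,000; Nadia's €60,000 share passes to Nadia's issue.
Nadia's share (€60,000) is divided into 2 shares of €30,000: Ulla and Hamish each take €30,000.

Ilse: €60,000; Ulla: €30,000; Hamish: €30,000; Delphine: €60,000; Pablo: €60,000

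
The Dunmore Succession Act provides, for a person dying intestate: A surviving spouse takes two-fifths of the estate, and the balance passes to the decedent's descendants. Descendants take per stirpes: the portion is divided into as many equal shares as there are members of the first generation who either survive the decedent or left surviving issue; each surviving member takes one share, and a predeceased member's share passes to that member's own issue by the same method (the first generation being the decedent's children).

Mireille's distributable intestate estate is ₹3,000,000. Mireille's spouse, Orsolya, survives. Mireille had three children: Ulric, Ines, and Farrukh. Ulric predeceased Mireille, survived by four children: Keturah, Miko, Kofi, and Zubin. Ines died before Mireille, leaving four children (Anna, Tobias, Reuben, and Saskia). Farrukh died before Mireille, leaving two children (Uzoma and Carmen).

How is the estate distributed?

Orsolya: ₹1,200,000; Keturah: ₹150,000; Miko: ₹150,000; Kofi: ₹150,000; Zubin: ₹150,000; Anna: ₹150,000; Tobias: ₹150,000; Reuben: ₹150,000; Saskia: ₹150,000; Uzoma: ₹300,000; Carmen: ₹300,000

Orsolya takes two-fifths of ₹3,000,000 = ₹1,200,000. The remaining ₹1,800,000 passes to the descendants.
The descendants' portion (₹1,800,000) is divided into 3 shares of ₹600,000: Ulric's ₹600,000 share passes to Ulric's issue; Ines's ₹600,000 share passes to Ines's issue; Farrukh's ₹600,000 share passes to Farrukh's issue.
Ulric's share (₹600,000) is divided into 4 shares of ₹150,000: Keturah, Miko, Kofi, and Zubin each take ₹150,000.
Ines's share (₹600,000) is divided into 4 shares of ₹150,000: Anna, Tobias, Reuben, and Saskia each take ₹150,000.
Farrukh's share (₹600,000) is divided into 2 shares of ₹300,000: Uzoma and Carmen each take ₹300,000.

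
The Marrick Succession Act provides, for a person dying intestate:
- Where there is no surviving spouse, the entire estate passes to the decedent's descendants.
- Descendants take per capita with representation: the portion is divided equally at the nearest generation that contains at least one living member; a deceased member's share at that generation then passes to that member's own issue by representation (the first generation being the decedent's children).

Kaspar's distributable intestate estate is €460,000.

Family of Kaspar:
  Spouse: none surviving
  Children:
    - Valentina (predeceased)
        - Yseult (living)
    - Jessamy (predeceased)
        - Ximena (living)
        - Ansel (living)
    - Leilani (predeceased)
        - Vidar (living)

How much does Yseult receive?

The entire €460,000 passes to the descendants.
No child survives, so the initial division is made at the grandchildren's generation.
That amount (€460,000) is divided into 4 shares of €115,000: Yseult, Ximena, Ansel, and Vidar each take €115,000.

Yseult receives €115,000.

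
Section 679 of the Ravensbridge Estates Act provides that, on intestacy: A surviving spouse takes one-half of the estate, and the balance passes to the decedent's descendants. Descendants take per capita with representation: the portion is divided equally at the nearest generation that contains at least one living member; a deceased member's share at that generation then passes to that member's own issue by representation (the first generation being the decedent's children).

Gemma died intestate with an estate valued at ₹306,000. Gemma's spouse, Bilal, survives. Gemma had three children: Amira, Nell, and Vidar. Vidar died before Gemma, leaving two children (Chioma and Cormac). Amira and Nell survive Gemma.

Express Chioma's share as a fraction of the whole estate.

Bilal takes one-half of ₹306,000 = ₹153,000. The remaining ₹153,000 passes to the descendants.
The descendants' portion (₹153,000) is divided into 3 shares of ₹51,000: Amira and Nell each take ₹51,000; Vidar's ₹51,000 share passes to Vidar's issue.
Vidar's share (₹51,000) is divided into 2 shares of ₹25,500: Chioma and Cormac each take ₹25,500.

Chioma receives 1/12 of the estate.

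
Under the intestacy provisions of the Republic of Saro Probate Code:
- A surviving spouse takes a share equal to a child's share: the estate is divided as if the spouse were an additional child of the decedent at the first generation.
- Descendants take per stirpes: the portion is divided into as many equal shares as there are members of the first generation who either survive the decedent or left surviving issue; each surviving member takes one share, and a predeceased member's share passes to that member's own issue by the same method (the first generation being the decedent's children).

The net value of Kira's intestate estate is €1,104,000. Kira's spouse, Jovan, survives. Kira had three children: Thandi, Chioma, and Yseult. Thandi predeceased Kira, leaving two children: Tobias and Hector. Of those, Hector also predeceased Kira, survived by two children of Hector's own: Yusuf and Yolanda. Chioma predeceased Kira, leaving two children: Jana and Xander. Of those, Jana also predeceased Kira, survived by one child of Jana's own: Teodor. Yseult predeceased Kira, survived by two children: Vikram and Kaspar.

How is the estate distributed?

Jovan: €276,000; Tobias: €138,000; Yusuf: €69,000; Yolanda: €69,000; Teodor: €138,000; Xander: €138,000; Vikram: €138,000; Kaspar: €138,000

The spouse counts as an additional share at the children's level, so there are 4 primary shares of €276,000. Jovan takes one such share (€276,000).
The children's combined portion (€828,000) is divided into 3 shares of €276,000: Thandi's €276,000 share passes to Thandi's issue; Chioma's €276,000 share passes to Chioma's issue; Yseult's €276,000 share passes to Yseult's issue.
Thandi's share (€276,000) is divided into 2 shares of €138,000: Tobias takes €138,000; Hector's €138,000 share passes to Hector's issue.
Hector's share (€138,000) is divided into 2 shares of €69,000: Yusuf and Yolanda each take €69,000.
Chioma's share (€276,000) is divided into 2 shares of €138,000: Xander takes €138,000; Jana's €138,000 share passes to Jana's issue.
Jana's share (€138,000) passes entirely to Teodor.
Yseult's share (€276,000) is divided into 2 shares of €138,000: Vikram and Kaspar each take €138,000.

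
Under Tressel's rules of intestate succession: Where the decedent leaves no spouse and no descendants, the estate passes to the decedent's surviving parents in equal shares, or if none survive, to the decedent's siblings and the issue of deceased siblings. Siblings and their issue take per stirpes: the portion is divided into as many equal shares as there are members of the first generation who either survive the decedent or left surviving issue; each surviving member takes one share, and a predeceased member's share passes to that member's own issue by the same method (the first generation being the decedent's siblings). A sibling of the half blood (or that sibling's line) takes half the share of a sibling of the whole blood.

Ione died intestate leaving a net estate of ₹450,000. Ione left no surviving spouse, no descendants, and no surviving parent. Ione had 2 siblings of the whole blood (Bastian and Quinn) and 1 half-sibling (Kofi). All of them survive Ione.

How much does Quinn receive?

Quinn receives ₹180,000.

The entire ₹450,000 passes to the siblings and their issue.
Counting each half-blood sibling's line as half a unit, there are 5/2 units in ₹450,000, so one unit is ₹180,000. Whole-blood lines (Bastian and Quinn) take ₹180,000 each; half-blood lines (Kofi) take ₹90,000 each.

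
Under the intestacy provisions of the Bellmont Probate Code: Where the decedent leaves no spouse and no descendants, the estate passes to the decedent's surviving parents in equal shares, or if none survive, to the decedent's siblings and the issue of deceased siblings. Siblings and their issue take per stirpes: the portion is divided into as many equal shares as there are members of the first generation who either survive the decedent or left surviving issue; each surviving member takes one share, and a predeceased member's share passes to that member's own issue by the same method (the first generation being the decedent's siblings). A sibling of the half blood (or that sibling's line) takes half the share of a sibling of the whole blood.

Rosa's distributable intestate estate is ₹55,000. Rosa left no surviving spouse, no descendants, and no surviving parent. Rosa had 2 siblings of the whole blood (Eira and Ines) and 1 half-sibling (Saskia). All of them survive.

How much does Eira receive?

Eira receives ₹22,000.

The entire ₹55,000 passes to the siblings and their issue.
Counting each half-blood sibling's line as half a unit, there are 5/2 units in ₹55,000, so one unit is ₹22,000. Whole-blood lines (Eira and Ines) take ₹22,000 each; half-blood lines (Saskia) take ₹11,000 each.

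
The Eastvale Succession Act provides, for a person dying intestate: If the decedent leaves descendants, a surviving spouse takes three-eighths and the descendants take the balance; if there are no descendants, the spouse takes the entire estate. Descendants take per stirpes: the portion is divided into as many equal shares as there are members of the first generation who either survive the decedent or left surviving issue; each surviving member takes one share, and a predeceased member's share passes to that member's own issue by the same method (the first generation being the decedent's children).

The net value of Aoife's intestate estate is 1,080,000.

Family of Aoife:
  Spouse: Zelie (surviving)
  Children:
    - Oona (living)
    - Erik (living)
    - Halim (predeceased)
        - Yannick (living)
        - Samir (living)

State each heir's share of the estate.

Zelie takes three-eighths of 1,080,000 = 405,000. The remaining 675,000 passes to the descendants.
The descendants' portion (675,000) is divided into 3 shares of 225,000: Oona and Erik each take 225,000; Halim's 225,000 share passes to Halim's issue.
Halim's share (225,000) is divided into 2 shares of 112,500: Yannick and Samir each take 112,500.

Zelie: 405,000; Oona: 225,000; Erik: 225,000; Yannick: 112,500; Samir: 112,500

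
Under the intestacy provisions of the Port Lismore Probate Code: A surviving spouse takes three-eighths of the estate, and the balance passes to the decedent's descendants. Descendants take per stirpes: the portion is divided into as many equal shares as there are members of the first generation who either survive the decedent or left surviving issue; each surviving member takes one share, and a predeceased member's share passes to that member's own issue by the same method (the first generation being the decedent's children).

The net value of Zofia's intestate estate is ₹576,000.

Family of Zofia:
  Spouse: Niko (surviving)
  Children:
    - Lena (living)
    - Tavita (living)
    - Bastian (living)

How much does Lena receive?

Niko takes three-eighths of ₹576,000 = ₹216,000. The remaining ₹360,000 passes to the descendants.
The descendants' portion (₹360,000) is divided into 3 shares of ₹120,000: Lena, Tavita, and Bastian each take ₹120,000.

Lena receives ₹120,000.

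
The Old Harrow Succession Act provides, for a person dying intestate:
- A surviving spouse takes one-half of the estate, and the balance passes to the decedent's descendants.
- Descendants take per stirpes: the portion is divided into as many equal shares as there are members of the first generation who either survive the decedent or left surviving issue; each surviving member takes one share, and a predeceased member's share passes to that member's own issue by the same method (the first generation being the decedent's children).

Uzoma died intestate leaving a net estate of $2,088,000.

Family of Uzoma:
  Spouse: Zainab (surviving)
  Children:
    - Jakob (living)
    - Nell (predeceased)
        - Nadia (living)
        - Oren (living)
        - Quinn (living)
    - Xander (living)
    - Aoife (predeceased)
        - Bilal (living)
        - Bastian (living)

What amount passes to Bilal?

Bilal receives $130,500.

Zainab takes one-half of $2,088,000 = $1,044,000. The remaining $1,044,000 passes to the descendants.
The descendants' portion ($1,044,000) is divided into 4 shares of $261,000: Jakob and Xander each take $261,000; Nell's $261,000 share passes to Nell's issue; Aoife's $261,000 share passes to Aoife's issue.
Nell's share ($261,000) is divided into 3 shares of $87,000: Nadia, Oren, and Quinn each take $87,000.
Aoife's share ($261,000) is divided into 2 shares of $130,500: Bilal and Bastian each take $130,500.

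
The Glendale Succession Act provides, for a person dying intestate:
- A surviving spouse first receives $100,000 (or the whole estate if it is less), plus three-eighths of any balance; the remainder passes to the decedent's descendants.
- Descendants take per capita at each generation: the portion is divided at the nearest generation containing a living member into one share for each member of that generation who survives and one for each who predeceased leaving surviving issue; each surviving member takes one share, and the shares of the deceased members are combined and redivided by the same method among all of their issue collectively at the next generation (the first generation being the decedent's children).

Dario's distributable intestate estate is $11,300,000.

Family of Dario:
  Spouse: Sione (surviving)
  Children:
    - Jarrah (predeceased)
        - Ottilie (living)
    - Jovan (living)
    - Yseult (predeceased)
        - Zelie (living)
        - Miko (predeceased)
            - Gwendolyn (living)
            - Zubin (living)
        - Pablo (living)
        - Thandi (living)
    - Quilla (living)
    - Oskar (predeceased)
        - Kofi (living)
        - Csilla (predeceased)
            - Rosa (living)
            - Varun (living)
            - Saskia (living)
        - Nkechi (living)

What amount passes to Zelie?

Sione first takes $100,000, leaving a balance of $11,200,000. Sione then takes three-eighths of the balance ($4,200,000), for a total of $4,300,000. The remaining $7,000,000 passes to the descendants.
The descendants' portion ($7,000,000) is divided at the children's generation into 5 shares of $1,400,000. Jovan and Quilla each take $1,400,000. The 3 shares of the deceased (Jarrah, Yseult, and Oskar) are combined into a pool of $4,200,000.
That pool ($4,200,000) is divided at the grandchildren's generation into 8 shares of $525,000. Ottilie, Zelie, Pablo, Thandi, Kofi, and Nkechi each take $525,000. The 2 shares of the deceased (Miko and Csilla) are combined into a pool of $1,050,000.
That pool ($1,050,000) is divided at the great-grandchildren's generation equally among Gwendolyn, Zubin, Rosa, Varun, and Saskia: $210,000 each.

Zelie receives $525,000.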